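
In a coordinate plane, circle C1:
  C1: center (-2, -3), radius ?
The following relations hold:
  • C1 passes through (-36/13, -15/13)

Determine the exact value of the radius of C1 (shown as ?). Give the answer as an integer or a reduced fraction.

2

1. [C1∋P]  r_C1² − 4 = 0  ⇒  r_C1 = 2 (r>0 drops 1)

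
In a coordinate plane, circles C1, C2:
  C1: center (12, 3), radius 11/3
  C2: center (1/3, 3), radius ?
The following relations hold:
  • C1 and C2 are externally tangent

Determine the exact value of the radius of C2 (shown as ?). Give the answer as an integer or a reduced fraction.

8

1. [ext C1·C2]  r_C2² + (22/3)r_C2 − 368/3 = 0  ⇒  r_C2 = 8 (r>0 drops 1)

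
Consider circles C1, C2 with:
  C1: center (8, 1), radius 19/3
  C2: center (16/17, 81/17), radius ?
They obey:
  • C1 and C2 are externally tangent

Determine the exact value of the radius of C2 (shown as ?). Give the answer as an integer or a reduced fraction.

5/3

1. [ext C1·C2]  r_C2² + (38/3)r_C2 − 215/9 = 0  ⇒  r_C2 = 5/3 (r>0 drops 1)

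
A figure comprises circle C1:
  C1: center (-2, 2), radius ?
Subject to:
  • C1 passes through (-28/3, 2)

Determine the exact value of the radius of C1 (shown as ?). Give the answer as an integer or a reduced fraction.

22/3

1. [C1∋P]  r_C1² − 484/9 = 0  ⇒  r_C1 = 22/3 (r>0 drops 1)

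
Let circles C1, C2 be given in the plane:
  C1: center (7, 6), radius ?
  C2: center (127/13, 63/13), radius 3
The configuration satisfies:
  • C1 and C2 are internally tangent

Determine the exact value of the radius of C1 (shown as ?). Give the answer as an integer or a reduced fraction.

1. [int C1,C2]  r_C1² − 6r_C1 = 0  ⇒  r_C1 = 6 (r>0 drops 1)

6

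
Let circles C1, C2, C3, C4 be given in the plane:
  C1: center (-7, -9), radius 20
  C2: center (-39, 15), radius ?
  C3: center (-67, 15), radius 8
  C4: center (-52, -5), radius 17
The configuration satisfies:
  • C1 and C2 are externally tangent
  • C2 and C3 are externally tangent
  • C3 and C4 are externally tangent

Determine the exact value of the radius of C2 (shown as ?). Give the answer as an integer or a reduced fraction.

1. [ext C1·C2]  r_C2² + 40r_C2 − 1200 = 0  ⇒  r_C2 = 20 (r>0 drops 1)
2. [ext C2·C3]  r_C2² + 16r_C2 − 720 = 0  ⇒  r_C2 = 20 (r>0 drops 1)

20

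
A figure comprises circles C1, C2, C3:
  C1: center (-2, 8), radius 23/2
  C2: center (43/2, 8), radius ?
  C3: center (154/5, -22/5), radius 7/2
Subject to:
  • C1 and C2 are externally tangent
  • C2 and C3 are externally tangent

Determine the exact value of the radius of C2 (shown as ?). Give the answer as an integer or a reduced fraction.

1. [ext C1·C2]  r_C2² + 23r_C2 − 420 = 0  ⇒  r_C2 = 12 (r>0 drops 1)
2. [ext C2·C3]  r_C2² + 7r_C2 − 228 = 0  ⇒  r_C2 = 12 (r>0 drops 1)

12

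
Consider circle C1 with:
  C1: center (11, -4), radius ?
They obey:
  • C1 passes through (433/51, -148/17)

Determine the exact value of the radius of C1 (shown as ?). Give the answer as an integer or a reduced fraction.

16/3

1. [C1∋P]  r_C1² − 256/9 = 0  ⇒  r_C1 = 16/3 (r>0 drops 1)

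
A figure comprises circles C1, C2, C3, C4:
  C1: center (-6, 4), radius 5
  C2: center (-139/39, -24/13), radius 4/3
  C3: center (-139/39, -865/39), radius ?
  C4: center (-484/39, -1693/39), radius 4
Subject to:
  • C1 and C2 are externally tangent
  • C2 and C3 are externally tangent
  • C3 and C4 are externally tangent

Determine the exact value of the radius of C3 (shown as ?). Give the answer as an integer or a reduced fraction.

1. [ext C2·C3]  r_C3² + (8/3)r_C3 − 1235/3 = 0  ⇒  r_C3 = 19 (r>0 drops 1)
2. [ext C3·C4]  r_C3² + 8r_C3 − 513 = 0  ⇒  r_C3 = 19 (r>0 drops 1)

19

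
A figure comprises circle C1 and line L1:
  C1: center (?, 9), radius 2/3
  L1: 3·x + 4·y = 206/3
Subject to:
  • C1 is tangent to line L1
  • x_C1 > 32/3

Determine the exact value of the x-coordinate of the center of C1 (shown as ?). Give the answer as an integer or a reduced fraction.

1. [C1‖L1]  x_C1² − (196/9)x_C1 + 352/3 = 0  ⇒  x_C1 = 88/9 or 12
2. given x_C1 > 32/3: keep 12

12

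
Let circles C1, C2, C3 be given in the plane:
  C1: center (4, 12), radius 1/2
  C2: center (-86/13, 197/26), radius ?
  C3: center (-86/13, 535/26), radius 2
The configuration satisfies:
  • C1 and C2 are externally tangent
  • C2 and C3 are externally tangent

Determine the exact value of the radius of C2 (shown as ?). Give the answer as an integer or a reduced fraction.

1. [ext C1·C2]  r_C2² + 1r_C2 − 132 = 0  ⇒  r_C2 = 11 (r>0 drops 1)
2. [ext C2·C3]  r_C2² + 4r_C2 − 165 = 0  ⇒  r_C2 = 11 (r>0 drops 1)

11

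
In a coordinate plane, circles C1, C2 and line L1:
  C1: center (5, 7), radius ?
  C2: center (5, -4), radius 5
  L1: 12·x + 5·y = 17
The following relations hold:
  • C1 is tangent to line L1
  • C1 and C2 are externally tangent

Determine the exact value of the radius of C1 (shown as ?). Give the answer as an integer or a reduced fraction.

6

1. [C1‖L1]  r_C1² − 36 = 0  ⇒  r_C1 = 6 (r>0 drops 1)
2. [ext C1·C2]  r_C1² + 10r_C1 − 96 = 0  ⇒  r_C1 = 6 (r>0 drops 1)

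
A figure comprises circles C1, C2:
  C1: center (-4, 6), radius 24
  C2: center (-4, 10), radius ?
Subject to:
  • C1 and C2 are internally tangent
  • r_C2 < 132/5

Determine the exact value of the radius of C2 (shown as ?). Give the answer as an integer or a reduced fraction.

1. [int C1,C2]  r_C2² − 48r_C2 + 560 = 0  ⇒  r_C2 = 20 or 28
2. given r_C2 < 132/5: keep 20

20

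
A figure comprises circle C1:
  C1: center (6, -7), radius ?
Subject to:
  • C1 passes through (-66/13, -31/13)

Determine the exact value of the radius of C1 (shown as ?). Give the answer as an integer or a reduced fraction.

12

1. [C1∋P]  r_C1² − 144 = 0  ⇒  r_C1 = 12 (r>0 drops 1)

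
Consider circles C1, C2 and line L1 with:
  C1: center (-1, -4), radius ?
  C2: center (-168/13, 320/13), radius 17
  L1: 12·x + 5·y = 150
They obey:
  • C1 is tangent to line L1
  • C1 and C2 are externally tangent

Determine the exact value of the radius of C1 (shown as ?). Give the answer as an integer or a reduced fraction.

14

1. [C1‖L1]  r_C1² − 196 = 0  ⇒  r_C1 = 14 (r>0 drops 1)
2. [ext C1·C2]  r_C1² + 34r_C1 − 672 = 0  ⇒  r_C1 = 14 (r>0 drops 1)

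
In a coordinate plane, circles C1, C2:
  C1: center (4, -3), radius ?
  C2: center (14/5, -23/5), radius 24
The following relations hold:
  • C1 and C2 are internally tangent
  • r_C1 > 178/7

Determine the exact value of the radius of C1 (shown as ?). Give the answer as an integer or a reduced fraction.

1. [int C1,C2]  r_C1² − 48r_C1 + 572 = 0  ⇒  r_C1 = 22 or 26
2. given r_C1 > 178/7: keep 26

26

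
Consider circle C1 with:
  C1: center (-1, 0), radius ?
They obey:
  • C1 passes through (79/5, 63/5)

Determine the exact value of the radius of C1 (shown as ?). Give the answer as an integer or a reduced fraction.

1. [C1∋P]  r_C1² − 441 = 0  ⇒  r_C1 = 21 (r>0 drops 1)

21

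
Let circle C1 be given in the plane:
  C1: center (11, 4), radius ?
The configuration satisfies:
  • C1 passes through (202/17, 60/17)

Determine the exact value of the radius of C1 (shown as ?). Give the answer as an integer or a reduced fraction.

1

1. [C1∋P]  r_C1² − 1 = 0  ⇒  r_C1 = 1 (r>0 drops 1)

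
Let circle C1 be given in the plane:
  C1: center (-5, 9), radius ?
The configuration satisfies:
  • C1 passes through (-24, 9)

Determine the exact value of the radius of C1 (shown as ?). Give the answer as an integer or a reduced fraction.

19

1. [C1∋P]  r_C1² − 361 = 0  ⇒  r_C1 = 19 (r>0 drops 1)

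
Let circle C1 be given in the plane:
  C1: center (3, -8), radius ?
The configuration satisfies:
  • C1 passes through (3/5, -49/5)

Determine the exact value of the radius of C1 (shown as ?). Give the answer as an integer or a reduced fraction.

1. [C1∋P]  r_C1² − 9 = 0  ⇒  r_C1 = 3 (r>0 drops 1)

3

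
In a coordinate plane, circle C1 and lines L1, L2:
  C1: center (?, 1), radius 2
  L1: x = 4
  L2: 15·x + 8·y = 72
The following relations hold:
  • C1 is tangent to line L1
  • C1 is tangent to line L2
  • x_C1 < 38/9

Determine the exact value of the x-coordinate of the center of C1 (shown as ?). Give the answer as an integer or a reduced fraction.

2

1. [C1‖L1]  x_C1² − 8x_C1 + 12 = 0  ⇒  x_C1 = 2 or 6
2. [C1‖L2]  x_C1² − (128/15)x_C1 + 196/15 = 0  ⇒  x_C1 = 2 or 98/15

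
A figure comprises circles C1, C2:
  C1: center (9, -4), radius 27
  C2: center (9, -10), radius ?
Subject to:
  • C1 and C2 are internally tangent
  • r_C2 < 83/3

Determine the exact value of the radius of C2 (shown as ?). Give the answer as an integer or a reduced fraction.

21

1. [int C1,C2]  r_C2² − 54r_C2 + 693 = 0  ⇒  r_C2 = 21 or 33
2. given r_C2 < 83/3: keep 21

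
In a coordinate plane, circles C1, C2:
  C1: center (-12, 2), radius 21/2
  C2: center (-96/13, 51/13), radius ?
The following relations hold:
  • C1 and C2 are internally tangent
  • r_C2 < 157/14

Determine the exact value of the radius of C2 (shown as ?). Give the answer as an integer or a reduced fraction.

11/2

1. [int C1,C2]  r_C2² − 21r_C2 + 341/4 = 0  ⇒  r_C2 = 11/2 or 31/2
2. given r_C2 < 157/14: keep 11/2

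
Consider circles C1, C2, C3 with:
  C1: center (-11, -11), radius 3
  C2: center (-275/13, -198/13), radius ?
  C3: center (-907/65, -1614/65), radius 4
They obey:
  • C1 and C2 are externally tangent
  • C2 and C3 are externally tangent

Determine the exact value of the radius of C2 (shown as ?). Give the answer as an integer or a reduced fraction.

1. [ext C1·C2]  r_C2² + 6r_C2 − 112 = 0  ⇒  r_C2 = 8 (r>0 drops 1)
2. [ext C2·C3]  r_C2² + 8r_C2 − 128 = 0  ⇒  r_C2 = 8 (r>0 drops 1)

8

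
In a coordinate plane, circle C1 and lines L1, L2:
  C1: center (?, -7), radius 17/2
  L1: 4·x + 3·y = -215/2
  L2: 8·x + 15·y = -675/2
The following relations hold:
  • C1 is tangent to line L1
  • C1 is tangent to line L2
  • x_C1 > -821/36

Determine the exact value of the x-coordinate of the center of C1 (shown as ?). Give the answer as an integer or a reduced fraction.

1. [C1‖L1]  x_C1² + (173/4)x_C1 + 1419/4 = 0  ⇒  x_C1 = -129/4 or -11
2. [C1‖L2]  x_C1² + (465/8)x_C1 + 4147/8 = 0  ⇒  x_C1 = -377/8 or -11

-11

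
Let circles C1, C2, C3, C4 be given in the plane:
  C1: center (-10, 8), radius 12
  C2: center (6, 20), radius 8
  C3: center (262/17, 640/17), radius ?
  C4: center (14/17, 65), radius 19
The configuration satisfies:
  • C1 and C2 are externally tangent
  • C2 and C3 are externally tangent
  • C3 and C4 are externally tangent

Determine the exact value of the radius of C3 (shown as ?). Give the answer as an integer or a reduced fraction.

1. [ext C2·C3]  r_C3² + 16r_C3 − 336 = 0  ⇒  r_C3 = 12 (r>0 drops 1)
2. [ext C3·C4]  r_C3² + 38r_C3 − 600 = 0  ⇒  r_C3 = 12 (r>0 drops 1)

12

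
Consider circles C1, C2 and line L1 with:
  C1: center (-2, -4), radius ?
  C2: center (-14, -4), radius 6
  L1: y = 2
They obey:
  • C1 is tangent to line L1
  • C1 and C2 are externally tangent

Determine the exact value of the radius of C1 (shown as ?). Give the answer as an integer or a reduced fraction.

6

1. [C1‖L1]  r_C1² − 36 = 0  ⇒  r_C1 = 6 (r>0 drops 1)
2. [ext C1·C2]  r_C1² + 12r_C1 − 108 = 0  ⇒  r_C1 = 6 (r>0 drops 1)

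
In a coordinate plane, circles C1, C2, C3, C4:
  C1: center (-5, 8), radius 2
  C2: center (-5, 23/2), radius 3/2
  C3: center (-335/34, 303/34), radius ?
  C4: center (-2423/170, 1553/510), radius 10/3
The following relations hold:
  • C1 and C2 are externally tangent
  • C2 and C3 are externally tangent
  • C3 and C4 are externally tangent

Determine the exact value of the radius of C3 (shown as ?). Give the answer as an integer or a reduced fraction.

1. [ext C2·C3]  r_C3² + 3r_C3 − 28 = 0  ⇒  r_C3 = 4 (r>0 drops 1)
2. [ext C3·C4]  r_C3² + (20/3)r_C3 − 128/3 = 0  ⇒  r_C3 = 4 (r>0 drops 1)

4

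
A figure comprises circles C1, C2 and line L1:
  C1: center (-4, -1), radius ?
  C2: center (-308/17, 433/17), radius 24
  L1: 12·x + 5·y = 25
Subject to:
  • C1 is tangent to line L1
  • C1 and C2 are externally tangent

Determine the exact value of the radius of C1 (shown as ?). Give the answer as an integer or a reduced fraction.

6

1. [C1‖L1]  r_C1² − 36 = 0  ⇒  r_C1 = 6 (r>0 drops 1)
2. [ext C1·C2]  r_C1² + 48r_C1 − 324 = 0  ⇒  r_C1 = 6 (r>0 drops 1)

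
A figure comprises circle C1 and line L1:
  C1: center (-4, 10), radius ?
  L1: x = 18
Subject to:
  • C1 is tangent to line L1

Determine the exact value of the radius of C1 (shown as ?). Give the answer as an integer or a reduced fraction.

1. [C1‖L1]  r_C1² − 484 = 0  ⇒  r_C1 = 22 (r>0 drops 1)

22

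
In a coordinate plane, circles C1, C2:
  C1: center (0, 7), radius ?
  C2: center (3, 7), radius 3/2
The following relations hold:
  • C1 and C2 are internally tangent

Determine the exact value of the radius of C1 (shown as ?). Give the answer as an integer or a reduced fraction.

9/2

1. [int C1,C2]  r_C1² − 3r_C1 − 27/4 = 0  ⇒  r_C1 = 9/2 (r>0 drops 1)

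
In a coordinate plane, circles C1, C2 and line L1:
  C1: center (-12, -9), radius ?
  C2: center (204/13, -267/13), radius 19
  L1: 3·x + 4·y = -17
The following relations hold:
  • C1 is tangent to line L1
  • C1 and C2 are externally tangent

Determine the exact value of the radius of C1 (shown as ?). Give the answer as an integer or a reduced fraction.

11

1. [C1‖L1]  r_C1² − 121 = 0  ⇒  r_C1 = 11 (r>0 drops 1)
2. [ext C1·C2]  r_C1² + 38r_C1 − 539 = 0  ⇒  r_C1 = 11 (r>0 drops 1)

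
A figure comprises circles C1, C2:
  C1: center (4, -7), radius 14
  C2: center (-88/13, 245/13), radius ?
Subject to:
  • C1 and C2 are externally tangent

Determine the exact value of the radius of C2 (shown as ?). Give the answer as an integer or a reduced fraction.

14

1. [ext C1·C2]  r_C2² + 28r_C2 − 588 = 0  ⇒  r_C2 = 14 (r>0 drops 1)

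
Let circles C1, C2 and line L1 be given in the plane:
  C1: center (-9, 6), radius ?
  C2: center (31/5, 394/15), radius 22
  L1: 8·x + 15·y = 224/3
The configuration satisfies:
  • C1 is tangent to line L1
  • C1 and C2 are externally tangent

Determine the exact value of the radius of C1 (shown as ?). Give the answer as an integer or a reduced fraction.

10/3

1. [C1‖L1]  r_C1² − 100/9 = 0  ⇒  r_C1 = 10/3 (r>0 drops 1)
2. [ext C1·C2]  r_C1² + 44r_C1 − 1420/9 = 0  ⇒  r_C1 = 10/3 (r>0 drops 1)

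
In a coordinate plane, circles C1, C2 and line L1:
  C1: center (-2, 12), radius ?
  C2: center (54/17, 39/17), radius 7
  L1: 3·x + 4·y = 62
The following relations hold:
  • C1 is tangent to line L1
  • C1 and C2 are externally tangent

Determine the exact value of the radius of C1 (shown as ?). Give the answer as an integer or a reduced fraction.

4

1. [C1‖L1]  r_C1² − 16 = 0  ⇒  r_C1 = 4 (r>0 drops 1)
2. [ext C1·C2]  r_C1² + 14r_C1 − 72 = 0  ⇒  r_C1 = 4 (r>0 drops 1)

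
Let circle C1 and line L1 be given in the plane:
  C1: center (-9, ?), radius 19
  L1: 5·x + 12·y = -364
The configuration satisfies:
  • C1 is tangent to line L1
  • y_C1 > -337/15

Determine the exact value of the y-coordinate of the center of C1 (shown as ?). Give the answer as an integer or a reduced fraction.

1. [C1‖L1]  y_C1² + (319/6)y_C1 + 283 = 0  ⇒  y_C1 = -283/6 or -6
2. given y_C1 > -337/15: keep -6

-6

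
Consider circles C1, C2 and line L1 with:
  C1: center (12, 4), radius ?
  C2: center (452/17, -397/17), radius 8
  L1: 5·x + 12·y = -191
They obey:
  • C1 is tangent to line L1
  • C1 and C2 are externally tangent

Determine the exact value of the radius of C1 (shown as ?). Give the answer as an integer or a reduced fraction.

23

1. [C1‖L1]  r_C1² − 529 = 0  ⇒  r_C1 = 23 (r>0 drops 1)
2. [ext C1·C2]  r_C1² + 16r_C1 − 897 = 0  ⇒  r_C1 = 23 (r>0 drops 1)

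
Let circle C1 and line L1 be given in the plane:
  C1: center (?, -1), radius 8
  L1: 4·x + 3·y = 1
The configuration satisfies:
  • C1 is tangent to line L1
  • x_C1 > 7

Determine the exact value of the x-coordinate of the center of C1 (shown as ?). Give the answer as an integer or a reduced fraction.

11

1. [C1‖L1]  x_C1² − 2x_C1 − 99 = 0  ⇒  x_C1 = -9 or 11
2. given x_C1 > 7: keep 11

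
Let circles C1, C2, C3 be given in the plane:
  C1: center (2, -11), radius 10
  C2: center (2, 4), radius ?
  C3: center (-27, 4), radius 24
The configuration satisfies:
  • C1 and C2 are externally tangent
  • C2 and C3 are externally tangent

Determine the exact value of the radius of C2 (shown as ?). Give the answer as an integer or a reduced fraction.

5

1. [ext C1·C2]  r_C2² + 20r_C2 − 125 = 0  ⇒  r_C2 = 5 (r>0 drops 1)
2. [ext C2·C3]  r_C2² + 48r_C2 − 265 = 0  ⇒  r_C2 = 5 (r>0 drops 1)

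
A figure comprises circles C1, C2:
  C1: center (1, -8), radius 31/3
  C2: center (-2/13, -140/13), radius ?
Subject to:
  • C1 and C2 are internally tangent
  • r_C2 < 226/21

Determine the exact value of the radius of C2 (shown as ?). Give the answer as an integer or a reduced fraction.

1. [int C1,C2]  r_C2² − (62/3)r_C2 + 880/9 = 0  ⇒  r_C2 = 22/3 or 40/3
2. given r_C2 < 226/21: keep 22/3

22/3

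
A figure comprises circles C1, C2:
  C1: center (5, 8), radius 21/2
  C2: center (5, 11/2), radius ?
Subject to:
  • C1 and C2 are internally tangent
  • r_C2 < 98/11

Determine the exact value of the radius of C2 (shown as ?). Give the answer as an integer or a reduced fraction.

1. [int C1,C2]  r_C2² − 21r_C2 + 104 = 0  ⇒  r_C2 = 8 or 13
2. given r_C2 < 98/11: keep 8

8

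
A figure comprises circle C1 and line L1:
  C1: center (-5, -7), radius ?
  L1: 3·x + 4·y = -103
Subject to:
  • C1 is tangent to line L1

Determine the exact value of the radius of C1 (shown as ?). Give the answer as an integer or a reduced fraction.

12

1. [C1‖L1]  r_C1² − 144 = 0  ⇒  r_C1 = 12 (r>0 drops 1)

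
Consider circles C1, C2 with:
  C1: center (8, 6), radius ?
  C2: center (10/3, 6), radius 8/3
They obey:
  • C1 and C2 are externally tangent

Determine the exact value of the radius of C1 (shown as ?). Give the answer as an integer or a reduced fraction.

2

1. [ext C1·C2]  r_C1² + (16/3)r_C1 − 44/3 = 0  ⇒  r_C1 = 2 (r>0 drops 1)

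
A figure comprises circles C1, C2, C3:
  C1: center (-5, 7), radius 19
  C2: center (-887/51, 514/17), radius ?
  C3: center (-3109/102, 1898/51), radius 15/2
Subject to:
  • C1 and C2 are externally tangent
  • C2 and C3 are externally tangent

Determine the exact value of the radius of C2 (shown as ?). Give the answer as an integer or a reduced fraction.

1. [ext C1·C2]  r_C2² + 38r_C2 − 2992/9 = 0  ⇒  r_C2 = 22/3 (r>0 drops 1)
2. [ext C2·C3]  r_C2² + 15r_C2 − 1474/9 = 0  ⇒  r_C2 = 22/3 (r>0 drops 1)

22/3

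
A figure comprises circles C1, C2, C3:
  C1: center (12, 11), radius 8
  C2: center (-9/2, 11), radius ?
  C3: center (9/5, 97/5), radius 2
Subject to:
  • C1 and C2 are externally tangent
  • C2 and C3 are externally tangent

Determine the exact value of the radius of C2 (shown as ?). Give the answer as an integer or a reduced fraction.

17/2

1. [ext C1·C2]  r_C2² + 16r_C2 − 833/4 = 0  ⇒  r_C2 = 17/2 (r>0 drops 1)
2. [ext C2·C3]  r_C2² + 4r_C2 − 425/4 = 0  ⇒  r_C2 = 17/2 (r>0 drops 1)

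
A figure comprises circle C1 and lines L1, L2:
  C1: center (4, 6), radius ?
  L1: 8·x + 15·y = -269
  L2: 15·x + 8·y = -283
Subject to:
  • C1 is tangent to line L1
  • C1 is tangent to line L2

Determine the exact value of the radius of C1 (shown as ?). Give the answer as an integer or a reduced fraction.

23

1. [C1‖L1]  r_C1² − 529 = 0  ⇒  r_C1 = 23 (r>0 drops 1)
2. [C1‖L2]  r_C1² − 529 = 0  ⇒  r_C1 = 23 (r>0 drops 1)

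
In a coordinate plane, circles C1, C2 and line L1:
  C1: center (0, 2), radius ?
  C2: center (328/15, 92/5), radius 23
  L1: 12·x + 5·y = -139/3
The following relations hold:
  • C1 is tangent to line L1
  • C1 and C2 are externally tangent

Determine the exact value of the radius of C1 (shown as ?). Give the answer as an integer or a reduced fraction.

13/3

1. [C1‖L1]  r_C1² − 169/9 = 0  ⇒  r_C1 = 13/3 (r>0 drops 1)
2. [ext C1·C2]  r_C1² + 46r_C1 − 1963/9 = 0  ⇒  r_C1 = 13/3 (r>0 drops 1)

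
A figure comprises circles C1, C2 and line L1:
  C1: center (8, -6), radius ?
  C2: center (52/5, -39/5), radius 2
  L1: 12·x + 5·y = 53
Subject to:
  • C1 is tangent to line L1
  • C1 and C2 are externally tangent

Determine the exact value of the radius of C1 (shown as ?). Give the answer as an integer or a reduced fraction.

1

1. [C1‖L1]  r_C1² − 1 = 0  ⇒  r_C1 = 1 (r>0 drops 1)
2. [ext C1·C2]  r_C1² + 4r_C1 − 5 = 0  ⇒  r_C1 = 1 (r>0 drops 1)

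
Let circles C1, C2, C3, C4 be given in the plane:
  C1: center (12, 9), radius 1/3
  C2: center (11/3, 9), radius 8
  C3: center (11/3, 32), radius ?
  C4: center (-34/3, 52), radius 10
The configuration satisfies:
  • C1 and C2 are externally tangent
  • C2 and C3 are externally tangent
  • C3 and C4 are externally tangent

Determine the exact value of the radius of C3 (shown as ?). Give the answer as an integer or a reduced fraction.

15

1. [ext C2·C3]  r_C3² + 16r_C3 − 465 = 0  ⇒  r_C3 = 15 (r>0 drops 1)
2. [ext C3·C4]  r_C3² + 20r_C3 − 525 = 0  ⇒  r_C3 = 15 (r>0 drops 1)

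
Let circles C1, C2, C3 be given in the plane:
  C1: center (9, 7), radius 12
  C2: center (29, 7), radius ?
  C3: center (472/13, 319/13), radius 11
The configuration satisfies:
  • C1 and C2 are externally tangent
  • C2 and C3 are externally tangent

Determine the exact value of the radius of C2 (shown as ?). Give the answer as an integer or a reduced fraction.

1. [ext C1·C2]  r_C2² + 24r_C2 − 256 = 0  ⇒  r_C2 = 8 (r>0 drops 1)
2. [ext C2·C3]  r_C2² + 22r_C2 − 240 = 0  ⇒  r_C2 = 8 (r>0 drops 1)

8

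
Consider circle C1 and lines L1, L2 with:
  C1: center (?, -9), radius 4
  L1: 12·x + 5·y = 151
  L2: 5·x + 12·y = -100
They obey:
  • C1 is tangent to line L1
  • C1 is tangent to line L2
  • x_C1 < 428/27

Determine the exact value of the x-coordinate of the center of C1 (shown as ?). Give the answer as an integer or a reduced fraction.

12

1. [C1‖L1]  x_C1² − (98/3)x_C1 + 248 = 0  ⇒  x_C1 = 12 or 62/3
2. [C1‖L2]  x_C1² − (16/5)x_C1 − 528/5 = 0  ⇒  x_C1 = -44/5 or 12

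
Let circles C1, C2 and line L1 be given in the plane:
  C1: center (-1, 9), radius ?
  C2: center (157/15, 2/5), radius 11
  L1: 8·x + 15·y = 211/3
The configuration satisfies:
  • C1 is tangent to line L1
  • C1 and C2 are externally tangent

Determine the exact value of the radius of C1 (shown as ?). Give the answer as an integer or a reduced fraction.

10/3

1. [C1‖L1]  r_C1² − 100/9 = 0  ⇒  r_C1 = 10/3 (r>0 drops 1)
2. [ext C1·C2]  r_C1² + 22r_C1 − 760/9 = 0  ⇒  r_C1 = 10/3 (r>0 drops 1)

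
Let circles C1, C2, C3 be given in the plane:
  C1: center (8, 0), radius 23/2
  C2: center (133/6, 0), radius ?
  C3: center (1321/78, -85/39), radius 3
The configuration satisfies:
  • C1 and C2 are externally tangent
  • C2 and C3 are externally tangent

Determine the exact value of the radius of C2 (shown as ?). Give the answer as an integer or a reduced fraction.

1. [ext C1·C2]  r_C2² + 23r_C2 − 616/9 = 0  ⇒  r_C2 = 8/3 (r>0 drops 1)
2. [ext C2·C3]  r_C2² + 6r_C2 − 208/9 = 0  ⇒  r_C2 = 8/3 (r>0 drops 1)

8/3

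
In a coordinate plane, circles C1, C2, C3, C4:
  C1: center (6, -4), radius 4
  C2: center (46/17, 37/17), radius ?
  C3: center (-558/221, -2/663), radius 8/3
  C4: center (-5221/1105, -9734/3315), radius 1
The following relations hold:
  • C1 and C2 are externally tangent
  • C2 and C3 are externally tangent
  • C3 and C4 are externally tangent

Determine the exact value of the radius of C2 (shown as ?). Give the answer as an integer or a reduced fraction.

3

1. [ext C1·C2]  r_C2² + 8r_C2 − 33 = 0  ⇒  r_C2 = 3 (r>0 drops 1)
2. [ext C2·C3]  r_C2² + (16/3)r_C2 − 25 = 0  ⇒  r_C2 = 3 (r>0 drops 1)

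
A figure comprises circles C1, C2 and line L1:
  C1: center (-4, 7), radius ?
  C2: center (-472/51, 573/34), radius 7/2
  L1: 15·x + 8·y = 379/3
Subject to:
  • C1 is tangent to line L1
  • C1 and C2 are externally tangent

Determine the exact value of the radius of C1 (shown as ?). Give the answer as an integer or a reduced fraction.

23/3

1. [C1‖L1]  r_C1² − 529/9 = 0  ⇒  r_C1 = 23/3 (r>0 drops 1)
2. [ext C1·C2]  r_C1² + 7r_C1 − 1012/9 = 0  ⇒  r_C1 = 23/3 (r>0 drops 1)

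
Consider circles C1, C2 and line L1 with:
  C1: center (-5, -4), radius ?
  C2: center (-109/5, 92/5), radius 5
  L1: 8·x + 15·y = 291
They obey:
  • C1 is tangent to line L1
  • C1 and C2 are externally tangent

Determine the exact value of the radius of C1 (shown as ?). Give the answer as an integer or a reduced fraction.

23

1. [C1‖L1]  r_C1² − 529 = 0  ⇒  r_C1 = 23 (r>0 drops 1)
2. [ext C1·C2]  r_C1² + 10r_C1 − 759 = 0  ⇒  r_C1 = 23 (r>0 drops 1)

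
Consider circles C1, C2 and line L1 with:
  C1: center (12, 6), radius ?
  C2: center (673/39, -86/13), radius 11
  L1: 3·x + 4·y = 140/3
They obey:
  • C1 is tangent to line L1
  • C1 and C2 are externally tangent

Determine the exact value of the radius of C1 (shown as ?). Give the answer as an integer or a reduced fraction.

8/3

1. [C1‖L1]  r_C1² − 64/9 = 0  ⇒  r_C1 = 8/3 (r>0 drops 1)
2. [ext C1·C2]  r_C1² + 22r_C1 − 592/9 = 0  ⇒  r_C1 = 8/3 (r>0 drops 1)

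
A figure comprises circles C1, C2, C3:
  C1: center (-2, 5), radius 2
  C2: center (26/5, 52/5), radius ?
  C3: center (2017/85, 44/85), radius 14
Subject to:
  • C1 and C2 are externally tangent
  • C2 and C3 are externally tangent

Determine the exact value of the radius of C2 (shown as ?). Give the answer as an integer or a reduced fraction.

7

1. [ext C1·C2]  r_C2² + 4r_C2 − 77 = 0  ⇒  r_C2 = 7 (r>0 drops 1)
2. [ext C2·C3]  r_C2² + 28r_C2 − 245 = 0  ⇒  r_C2 = 7 (r>0 drops 1)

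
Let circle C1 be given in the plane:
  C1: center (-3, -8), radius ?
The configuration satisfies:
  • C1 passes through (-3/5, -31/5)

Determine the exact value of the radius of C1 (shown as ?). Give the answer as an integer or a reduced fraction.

3

1. [C1∋P]  r_C1² − 9 = 0  ⇒  r_C1 = 3 (r>0 drops 1)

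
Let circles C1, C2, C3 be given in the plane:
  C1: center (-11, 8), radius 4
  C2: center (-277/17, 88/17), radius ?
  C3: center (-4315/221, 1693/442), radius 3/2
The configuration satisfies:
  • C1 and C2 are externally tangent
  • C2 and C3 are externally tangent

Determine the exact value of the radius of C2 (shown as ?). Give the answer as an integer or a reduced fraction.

1. [ext C1·C2]  r_C2² + 8r_C2 − 20 = 0  ⇒  r_C2 = 2 (r>0 drops 1)
2. [ext C2·C3]  r_C2² + 3r_C2 − 10 = 0  ⇒  r_C2 = 2 (r>0 drops 1)

2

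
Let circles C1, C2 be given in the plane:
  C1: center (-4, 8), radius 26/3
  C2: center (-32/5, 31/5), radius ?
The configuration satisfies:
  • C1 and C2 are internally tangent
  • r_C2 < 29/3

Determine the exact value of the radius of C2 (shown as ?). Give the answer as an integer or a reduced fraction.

17/3

1. [int C1,C2]  r_C2² − (52/3)r_C2 + 595/9 = 0  ⇒  r_C2 = 17/3 or 35/3
2. given r_C2 < 29/3: keep 17/3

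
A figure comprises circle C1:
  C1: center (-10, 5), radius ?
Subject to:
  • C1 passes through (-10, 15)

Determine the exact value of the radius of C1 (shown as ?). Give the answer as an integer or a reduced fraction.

1. [C1∋P]  r_C1² − 100 = 0  ⇒  r_C1 = 10 (r>0 drops 1)

10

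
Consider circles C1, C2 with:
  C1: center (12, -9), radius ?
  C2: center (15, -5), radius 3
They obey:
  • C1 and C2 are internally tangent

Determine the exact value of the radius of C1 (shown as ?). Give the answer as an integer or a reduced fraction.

1. [int C1,C2]  r_C1² − 6r_C1 − 16 = 0  ⇒  r_C1 = 8 (r>0 drops 1)

8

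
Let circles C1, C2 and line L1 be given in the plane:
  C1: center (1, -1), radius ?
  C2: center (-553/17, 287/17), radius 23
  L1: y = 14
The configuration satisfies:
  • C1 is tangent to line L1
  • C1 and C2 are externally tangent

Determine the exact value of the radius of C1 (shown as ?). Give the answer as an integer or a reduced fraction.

15

1. [C1‖L1]  r_C1² − 225 = 0  ⇒  r_C1 = 15 (r>0 drops 1)
2. [ext C1·C2]  r_C1² + 46r_C1 − 915 = 0  ⇒  r_C1 = 15 (r>0 drops 1)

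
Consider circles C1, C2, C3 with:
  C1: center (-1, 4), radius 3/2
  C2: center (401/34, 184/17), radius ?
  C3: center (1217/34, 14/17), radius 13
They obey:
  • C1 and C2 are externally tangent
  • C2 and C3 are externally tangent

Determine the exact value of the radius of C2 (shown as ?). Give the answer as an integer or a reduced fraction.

13

1. [ext C1·C2]  r_C2² + 3r_C2 − 208 = 0  ⇒  r_C2 = 13 (r>0 drops 1)
2. [ext C2·C3]  r_C2² + 26r_C2 − 507 = 0  ⇒  r_C2 = 13 (r>0 drops 1)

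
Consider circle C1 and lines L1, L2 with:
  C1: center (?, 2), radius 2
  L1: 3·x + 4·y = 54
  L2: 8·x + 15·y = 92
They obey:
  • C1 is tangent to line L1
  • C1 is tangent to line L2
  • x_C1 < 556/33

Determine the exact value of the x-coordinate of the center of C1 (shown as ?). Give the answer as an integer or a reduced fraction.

1. [C1‖L1]  x_C1² − (92/3)x_C1 + 224 = 0  ⇒  x_C1 = 12 or 56/3
2. [C1‖L2]  x_C1² − (31/2)x_C1 + 42 = 0  ⇒  x_C1 = 7/2 or 12

12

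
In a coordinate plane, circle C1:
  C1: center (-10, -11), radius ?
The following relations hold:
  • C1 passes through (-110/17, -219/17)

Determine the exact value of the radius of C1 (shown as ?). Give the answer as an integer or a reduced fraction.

4

1. [C1∋P]  r_C1² − 16 = 0  ⇒  r_C1 = 4 (r>0 drops 1)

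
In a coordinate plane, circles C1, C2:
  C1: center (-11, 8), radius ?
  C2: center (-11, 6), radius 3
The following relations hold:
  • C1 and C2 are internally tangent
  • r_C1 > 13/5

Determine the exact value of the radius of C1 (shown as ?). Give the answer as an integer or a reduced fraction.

5

1. [int C1,C2]  r_C1² − 6r_C1 + 5 = 0  ⇒  r_C1 = 1 or 5
2. given r_C1 > 13/5: keep 5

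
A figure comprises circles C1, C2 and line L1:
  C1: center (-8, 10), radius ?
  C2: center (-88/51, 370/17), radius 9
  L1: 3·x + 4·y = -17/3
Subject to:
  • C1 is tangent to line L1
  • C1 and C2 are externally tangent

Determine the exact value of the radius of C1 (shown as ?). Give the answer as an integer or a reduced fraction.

13/3

1. [C1‖L1]  r_C1² − 169/9 = 0  ⇒  r_C1 = 13/3 (r>0 drops 1)
2. [ext C1·C2]  r_C1² + 18r_C1 − 871/9 = 0  ⇒  r_C1 = 13/3 (r>0 drops 1)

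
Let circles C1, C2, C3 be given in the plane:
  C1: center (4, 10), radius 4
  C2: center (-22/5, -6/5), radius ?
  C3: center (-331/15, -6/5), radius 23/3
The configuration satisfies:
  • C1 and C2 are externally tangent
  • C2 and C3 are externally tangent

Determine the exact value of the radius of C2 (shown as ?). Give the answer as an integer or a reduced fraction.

1. [ext C1·C2]  r_C2² + 8r_C2 − 180 = 0  ⇒  r_C2 = 10 (r>0 drops 1)
2. [ext C2·C3]  r_C2² + (46/3)r_C2 − 760/3 = 0  ⇒  r_C2 = 10 (r>0 drops 1)

10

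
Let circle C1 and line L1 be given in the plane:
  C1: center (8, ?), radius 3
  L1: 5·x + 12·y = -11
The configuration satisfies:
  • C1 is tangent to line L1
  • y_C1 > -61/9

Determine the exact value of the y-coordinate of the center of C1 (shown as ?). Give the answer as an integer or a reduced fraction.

-1

1. [C1‖L1]  y_C1² + (17/2)y_C1 + 15/2 = 0  ⇒  y_C1 = -15/2 or -1
2. given y_C1 > -61/9: keep -1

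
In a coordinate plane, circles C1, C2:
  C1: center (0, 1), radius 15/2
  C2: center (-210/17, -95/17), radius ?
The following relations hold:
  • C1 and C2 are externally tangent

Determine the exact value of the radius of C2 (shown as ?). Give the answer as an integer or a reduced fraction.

13/2

1. [ext C1·C2]  r_C2² + 15r_C2 − 559/4 = 0  ⇒  r_C2 = 13/2 (r>0 drops 1)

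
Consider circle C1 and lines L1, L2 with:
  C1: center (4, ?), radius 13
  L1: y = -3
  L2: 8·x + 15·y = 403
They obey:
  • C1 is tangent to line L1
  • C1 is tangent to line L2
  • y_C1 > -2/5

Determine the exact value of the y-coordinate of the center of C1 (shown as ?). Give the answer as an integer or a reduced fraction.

10

1. [C1‖L1]  y_C1² + 6y_C1 − 160 = 0  ⇒  y_C1 = -16 or 10
2. [C1‖L2]  y_C1² − (742/15)y_C1 + 1184/3 = 0  ⇒  y_C1 = 10 or 592/15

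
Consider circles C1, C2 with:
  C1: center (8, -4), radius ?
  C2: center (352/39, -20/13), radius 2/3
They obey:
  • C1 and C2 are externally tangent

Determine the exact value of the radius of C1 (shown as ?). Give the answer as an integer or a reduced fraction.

2

1. [ext C1·C2]  r_C1² + (4/3)r_C1 − 20/3 = 0  ⇒  r_C1 = 2 (r>0 drops 1)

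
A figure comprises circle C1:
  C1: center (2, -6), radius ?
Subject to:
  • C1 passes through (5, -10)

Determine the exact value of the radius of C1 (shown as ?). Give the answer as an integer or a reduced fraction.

5

1. [C1∋P]  r_C1² − 25 = 0  ⇒  r_C1 = 5 (r>0 drops 1)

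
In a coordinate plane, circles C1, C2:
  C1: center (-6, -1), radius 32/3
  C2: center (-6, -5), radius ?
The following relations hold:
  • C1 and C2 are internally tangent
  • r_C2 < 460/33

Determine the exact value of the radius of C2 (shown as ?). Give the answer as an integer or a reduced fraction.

1. [int C1,C2]  r_C2² − (64/3)r_C2 + 880/9 = 0  ⇒  r_C2 = 20/3 or 44/3
2. given r_C2 < 460/33: keep 20/3

20/3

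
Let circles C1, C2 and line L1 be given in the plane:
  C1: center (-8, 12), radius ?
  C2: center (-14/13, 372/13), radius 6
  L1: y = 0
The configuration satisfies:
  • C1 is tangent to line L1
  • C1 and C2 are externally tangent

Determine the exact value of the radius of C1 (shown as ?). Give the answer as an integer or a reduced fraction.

1. [C1‖L1]  r_C1² − 144 = 0  ⇒  r_C1 = 12 (r>0 drops 1)
2. [ext C1·C2]  r_C1² + 12r_C1 − 288 = 0  ⇒  r_C1 = 12 (r>0 drops 1)

12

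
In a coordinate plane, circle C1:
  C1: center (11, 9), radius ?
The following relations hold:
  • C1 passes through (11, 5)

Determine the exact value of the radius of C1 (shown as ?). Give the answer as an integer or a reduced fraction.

4

1. [C1∋P]  r_C1² − 16 = 0  ⇒  r_C1 = 4 (r>0 drops 1)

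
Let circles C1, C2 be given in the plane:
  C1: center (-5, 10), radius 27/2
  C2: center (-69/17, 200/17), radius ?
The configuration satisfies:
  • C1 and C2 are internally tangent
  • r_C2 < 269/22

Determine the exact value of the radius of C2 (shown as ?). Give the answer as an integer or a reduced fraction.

1. [int C1,C2]  r_C2² − 27r_C2 + 713/4 = 0  ⇒  r_C2 = 23/2 or 31/2
2. given r_C2 < 269/22: keep 23/2

23/2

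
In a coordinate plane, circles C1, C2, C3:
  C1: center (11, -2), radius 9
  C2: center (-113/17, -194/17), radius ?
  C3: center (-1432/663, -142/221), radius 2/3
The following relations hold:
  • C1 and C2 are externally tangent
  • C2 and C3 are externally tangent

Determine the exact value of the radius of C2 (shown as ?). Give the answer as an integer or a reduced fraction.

11

1. [ext C1·C2]  r_C2² + 18r_C2 − 319 = 0  ⇒  r_C2 = 11 (r>0 drops 1)
2. [ext C2·C3]  r_C2² + (4/3)r_C2 − 407/3 = 0  ⇒  r_C2 = 11 (r>0 drops 1)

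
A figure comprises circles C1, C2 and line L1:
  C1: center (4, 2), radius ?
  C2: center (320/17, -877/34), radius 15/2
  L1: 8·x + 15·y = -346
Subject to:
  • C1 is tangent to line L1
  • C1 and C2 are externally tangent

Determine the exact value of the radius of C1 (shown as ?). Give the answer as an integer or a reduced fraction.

1. [C1‖L1]  r_C1² − 576 = 0  ⇒  r_C1 = 24 (r>0 drops 1)
2. [ext C1·C2]  r_C1² + 15r_C1 − 936 = 0  ⇒  r_C1 = 24 (r>0 drops 1)

24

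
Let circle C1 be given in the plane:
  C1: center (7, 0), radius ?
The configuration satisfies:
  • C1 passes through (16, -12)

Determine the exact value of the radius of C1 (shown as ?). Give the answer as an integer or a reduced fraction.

1. [C1∋P]  r_C1² − 225 = 0  ⇒  r_C1 = 15 (r>0 drops 1)

15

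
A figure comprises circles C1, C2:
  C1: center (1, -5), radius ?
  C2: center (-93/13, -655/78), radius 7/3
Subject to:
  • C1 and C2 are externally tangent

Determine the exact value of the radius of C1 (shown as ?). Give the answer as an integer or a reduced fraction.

13/2

1. [ext C1·C2]  r_C1² + (14/3)r_C1 − 871/12 = 0  ⇒  r_C1 = 13/2 (r>0 drops 1)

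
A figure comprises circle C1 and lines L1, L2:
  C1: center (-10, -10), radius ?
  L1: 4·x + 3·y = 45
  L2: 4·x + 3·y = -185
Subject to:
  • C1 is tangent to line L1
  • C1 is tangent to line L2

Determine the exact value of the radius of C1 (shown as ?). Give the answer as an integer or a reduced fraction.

23

1. [C1‖L1]  r_C1² − 529 = 0  ⇒  r_C1 = 23 (r>0 drops 1)
2. [C1‖L2]  r_C1² − 529 = 0  ⇒  r_C1 = 23 (r>0 drops 1)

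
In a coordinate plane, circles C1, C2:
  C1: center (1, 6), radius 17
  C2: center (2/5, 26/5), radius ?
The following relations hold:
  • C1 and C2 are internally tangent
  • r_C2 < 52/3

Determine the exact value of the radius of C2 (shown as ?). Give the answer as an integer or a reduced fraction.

16

1. [int C1,C2]  r_C2² − 34r_C2 + 288 = 0  ⇒  r_C2 = 16 or 18
2. given r_C2 < 52/3: keep 16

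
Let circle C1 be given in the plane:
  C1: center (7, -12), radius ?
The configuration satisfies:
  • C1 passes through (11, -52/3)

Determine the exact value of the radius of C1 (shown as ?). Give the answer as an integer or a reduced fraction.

20/3

1. [C1∋P]  r_C1² − 400/9 = 0  ⇒  r_C1 = 20/3 (r>0 drops 1)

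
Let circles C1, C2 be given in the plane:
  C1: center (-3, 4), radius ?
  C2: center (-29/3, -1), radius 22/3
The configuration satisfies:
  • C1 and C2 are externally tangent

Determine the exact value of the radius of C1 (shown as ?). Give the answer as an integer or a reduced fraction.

1

1. [ext C1·C2]  r_C1² + (44/3)r_C1 − 47/3 = 0  ⇒  r_C1 = 1 (r>0 drops 1)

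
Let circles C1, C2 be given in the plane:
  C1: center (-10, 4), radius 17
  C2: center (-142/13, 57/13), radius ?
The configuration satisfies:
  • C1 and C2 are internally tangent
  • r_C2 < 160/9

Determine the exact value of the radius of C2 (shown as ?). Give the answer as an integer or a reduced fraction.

16

1. [int C1,C2]  r_C2² − 34r_C2 + 288 = 0  ⇒  r_C2 = 16 or 18
2. given r_C2 < 160/9: keep 16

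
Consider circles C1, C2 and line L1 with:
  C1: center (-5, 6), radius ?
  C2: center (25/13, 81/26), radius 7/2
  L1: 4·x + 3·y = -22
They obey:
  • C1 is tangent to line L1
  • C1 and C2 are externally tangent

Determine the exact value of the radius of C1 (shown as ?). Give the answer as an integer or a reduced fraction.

4

1. [C1‖L1]  r_C1² − 16 = 0  ⇒  r_C1 = 4 (r>0 drops 1)
2. [ext C1·C2]  r_C1² + 7r_C1 − 44 = 0  ⇒  r_C1 = 4 (r>0 drops 1)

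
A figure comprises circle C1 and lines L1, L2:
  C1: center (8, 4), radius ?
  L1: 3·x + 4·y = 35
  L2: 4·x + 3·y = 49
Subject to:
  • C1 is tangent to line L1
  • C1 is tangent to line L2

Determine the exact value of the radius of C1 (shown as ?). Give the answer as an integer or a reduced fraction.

1

1. [C1‖L1]  r_C1² − 1 = 0  ⇒  r_C1 = 1 (r>0 drops 1)
2. [C1‖L2]  r_C1² − 1 = 0  ⇒  r_C1 = 1 (r>0 drops 1)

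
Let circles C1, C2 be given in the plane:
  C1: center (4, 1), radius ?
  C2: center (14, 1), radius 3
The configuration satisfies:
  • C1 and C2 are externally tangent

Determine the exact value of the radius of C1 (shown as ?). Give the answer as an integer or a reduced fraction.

1. [ext C1·C2]  r_C1² + 6r_C1 − 91 = 0  ⇒  r_C1 = 7 (r>0 drops 1)

7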